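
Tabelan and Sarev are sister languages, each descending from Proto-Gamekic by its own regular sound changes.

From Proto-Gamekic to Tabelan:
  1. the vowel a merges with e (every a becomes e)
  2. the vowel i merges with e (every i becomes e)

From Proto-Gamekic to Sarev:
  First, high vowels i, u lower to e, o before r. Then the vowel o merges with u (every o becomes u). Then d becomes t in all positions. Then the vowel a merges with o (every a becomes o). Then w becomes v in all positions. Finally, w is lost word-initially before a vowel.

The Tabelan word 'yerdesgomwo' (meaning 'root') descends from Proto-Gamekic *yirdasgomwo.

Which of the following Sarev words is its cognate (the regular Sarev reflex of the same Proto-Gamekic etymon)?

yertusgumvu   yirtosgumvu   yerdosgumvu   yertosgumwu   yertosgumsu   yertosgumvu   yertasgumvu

Sarev: *yirdasgomwo > yerdasgomwo > yerdasgumwu > yertasgumwu > yertosgumwu > yertosgumvu  (by pre-rhotic lowering, vowel merger, unconditioned shift, vowel merger, unconditioned shift)

yertosgumvu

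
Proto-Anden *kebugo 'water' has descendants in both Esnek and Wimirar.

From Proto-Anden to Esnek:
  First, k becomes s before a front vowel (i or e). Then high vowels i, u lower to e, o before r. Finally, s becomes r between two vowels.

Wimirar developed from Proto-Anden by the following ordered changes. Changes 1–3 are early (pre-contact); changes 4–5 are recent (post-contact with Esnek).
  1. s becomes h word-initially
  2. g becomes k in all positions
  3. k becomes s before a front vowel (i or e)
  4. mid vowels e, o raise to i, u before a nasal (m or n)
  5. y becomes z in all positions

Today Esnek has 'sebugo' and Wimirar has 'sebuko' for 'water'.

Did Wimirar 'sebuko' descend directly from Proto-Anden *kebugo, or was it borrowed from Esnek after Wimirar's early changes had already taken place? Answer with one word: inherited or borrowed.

inherited

If inherited, *kebugo would pass through all of Wimirar's changes:
Wimirar: start from *kebugo.
  rule 1: no change — kebugo
  rule 2 (unconditioned shift): kebugo → kebuko
  rule 3 (palatalisation): kebuko → sebuko
  rule 4: no change — sebuko
  rule 5: no change — sebuko
  ⇒ Wimirar sebuko
If borrowed from Esnek 'sebugo' after the early changes, it would undergo only the recent ones:
  rule 4 (pre-nasal raising): no change (sebugo)
  rule 5 (unconditioned shift): no change (sebugo)
  ⇒ as a loan: sebugo
Wimirar 'sebuko' matches the inherited outcome exactly, so it is an inherited cognate, not a loan.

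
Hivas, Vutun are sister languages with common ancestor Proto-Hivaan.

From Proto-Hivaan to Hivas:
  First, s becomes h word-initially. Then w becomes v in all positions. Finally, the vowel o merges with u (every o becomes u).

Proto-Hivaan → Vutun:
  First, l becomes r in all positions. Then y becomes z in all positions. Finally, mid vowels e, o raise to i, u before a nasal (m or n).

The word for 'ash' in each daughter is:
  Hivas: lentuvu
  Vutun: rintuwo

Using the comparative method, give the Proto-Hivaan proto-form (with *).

*lentuwo

Position 1: Hivas has l, Vutun has r. Hivas preserves l here (none of its changes turn any other segment into l), so the proto-segment is *l.
Position 2: Hivas has e, Vutun has i. Hivas preserves e here (none of its changes turn any other segment into e), so the proto-segment is *e.
Continuing position by position gives *lentuwo; check it forward:
Hivas: *lentuwo
  lentuwo (rule 1 does not apply)
  lentuwo → lentuvo   [unconditioned shift]
  lentuvo → lentuvu   [vowel merger]
  giving Hivas lentuvu.
Vutun: start from *lentuwo.
  rule 1 (unconditioned shift): lentuwo → rentuwo
  rule 2: no change — rentuwo
  rule 3 (pre-nasal raising): rentuwo → rintuwo
  ⇒ Vutun rintuwo
*lentuwo is the unique common source.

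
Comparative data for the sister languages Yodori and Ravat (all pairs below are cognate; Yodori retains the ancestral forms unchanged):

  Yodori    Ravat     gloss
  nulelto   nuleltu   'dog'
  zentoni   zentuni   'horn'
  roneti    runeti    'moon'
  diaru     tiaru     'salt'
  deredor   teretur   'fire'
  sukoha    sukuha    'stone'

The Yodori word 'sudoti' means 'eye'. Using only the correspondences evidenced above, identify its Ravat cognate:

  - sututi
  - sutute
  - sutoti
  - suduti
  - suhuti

sututi

deredor ~ teretur — Yodori d corresponds to Ravat t between vowels (before a back vowel).
sukoha ~ sukuha — Yodori o corresponds to Ravat u after a consonant, before a consonant other than r, m, n, p, b, f, v.
Applying these to Yodori 'sudoti':
  sudoti → sutoti   (d→t between vowels (before a back vowel))
  sutoti → sututi   (o→u after a consonant, before a consonant other than r, m, n, p, b, f, v)
So the Ravat cognate is 'sututi'.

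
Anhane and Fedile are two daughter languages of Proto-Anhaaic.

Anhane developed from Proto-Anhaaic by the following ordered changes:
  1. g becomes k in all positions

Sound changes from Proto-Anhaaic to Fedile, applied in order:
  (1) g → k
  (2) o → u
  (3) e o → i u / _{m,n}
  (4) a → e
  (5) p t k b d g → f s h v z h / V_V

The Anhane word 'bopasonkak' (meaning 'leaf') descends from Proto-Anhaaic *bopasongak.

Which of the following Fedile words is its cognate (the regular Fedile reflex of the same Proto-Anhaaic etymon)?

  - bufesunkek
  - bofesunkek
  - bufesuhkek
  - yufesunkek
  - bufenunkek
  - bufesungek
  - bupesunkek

Fedile: start from *bopasongak.
  rule 1 (unconditioned shift): bopasongak → bopasonkak
  rule 2 (vowel merger): bopasonkak → bupasunkak
  rule 3: no change — bupasunkak
  rule 4 (vowel merger): bupasunkak → bupesunkek
  rule 5 (intervocalic lenition): bupesunkek → bufesunkek
  ⇒ Fedile bufesunkek

bufesunkek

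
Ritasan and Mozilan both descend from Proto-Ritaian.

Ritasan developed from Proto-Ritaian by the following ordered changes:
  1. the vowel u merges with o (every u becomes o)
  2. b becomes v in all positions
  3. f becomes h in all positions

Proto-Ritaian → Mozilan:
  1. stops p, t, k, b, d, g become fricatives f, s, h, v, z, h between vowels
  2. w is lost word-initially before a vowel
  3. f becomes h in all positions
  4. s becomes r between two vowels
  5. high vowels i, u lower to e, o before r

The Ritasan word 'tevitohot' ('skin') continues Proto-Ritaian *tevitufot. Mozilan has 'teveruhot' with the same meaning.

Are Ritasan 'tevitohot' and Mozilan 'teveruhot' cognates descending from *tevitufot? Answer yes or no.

yes

Derive the expected Mozilan reflex of *tevitufot:
Mozilan: *tevitufot
  tevitufot → tevisufot   [intervocalic lenition]
  tevisufot (rule 2 does not apply)
  tevisufot → tevisuhot   [unconditioned shift]
  tevisuhot → teviruhot   [rhotacism]
  teviruhot → teveruhot   [pre-rhotic lowering]
  giving Mozilan teveruhot.
Mozilan 'teveruhot' matches the regular reflex exactly, so the pair is cognate.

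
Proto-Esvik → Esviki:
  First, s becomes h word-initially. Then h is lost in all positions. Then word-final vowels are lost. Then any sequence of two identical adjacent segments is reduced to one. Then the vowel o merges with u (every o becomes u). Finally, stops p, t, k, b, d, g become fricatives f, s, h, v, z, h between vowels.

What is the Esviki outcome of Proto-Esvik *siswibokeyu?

iswivuhey

Esviki: start from *siswibokeyu.
  rule 1 (debuccalisation): siswibokeyu → hiswibokeyu
  rule 2 (h-loss): hiswibokeyu → iswibokeyu
  rule 3 (apocope): iswibokeyu → iswibokey
  rule 4: no change — iswibokey
  rule 5 (vowel merger): iswibokey → iswibukey
  rule 6 (intervocalic lenition): iswibukey → iswivuhey
  ⇒ Esviki iswivuhey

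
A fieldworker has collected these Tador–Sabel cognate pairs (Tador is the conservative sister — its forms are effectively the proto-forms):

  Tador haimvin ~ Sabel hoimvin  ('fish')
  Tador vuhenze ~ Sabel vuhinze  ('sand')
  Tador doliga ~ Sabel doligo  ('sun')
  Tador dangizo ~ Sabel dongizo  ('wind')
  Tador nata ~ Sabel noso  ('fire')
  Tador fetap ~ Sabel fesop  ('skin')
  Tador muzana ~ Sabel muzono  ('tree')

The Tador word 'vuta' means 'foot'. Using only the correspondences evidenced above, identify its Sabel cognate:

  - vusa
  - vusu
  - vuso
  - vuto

vuso

nata ~ noso, fetap ~ fesop — Tador t corresponds to Sabel s between vowels (before a back vowel).
doliga ~ doligo, nata ~ noso — Tador a corresponds to Sabel o word-finally.
Applying these to Tador 'vuta':
  vuta → vusa   (t→s between vowels (before a back vowel))
  vusa → vuso   (a→o word-finally)
So the Sabel cognate is 'vuso'.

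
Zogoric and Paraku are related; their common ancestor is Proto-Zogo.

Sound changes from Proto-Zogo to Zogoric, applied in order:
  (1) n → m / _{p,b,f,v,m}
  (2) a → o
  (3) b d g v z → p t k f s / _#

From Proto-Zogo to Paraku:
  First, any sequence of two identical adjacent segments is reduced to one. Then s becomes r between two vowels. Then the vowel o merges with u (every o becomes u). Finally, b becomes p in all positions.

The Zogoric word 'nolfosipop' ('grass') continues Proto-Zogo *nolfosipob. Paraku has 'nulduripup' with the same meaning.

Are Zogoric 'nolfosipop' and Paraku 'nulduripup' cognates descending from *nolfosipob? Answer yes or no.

no

Derive the expected Paraku reflex of *nolfosipob:
Paraku: *nolfosipob > nolforipob > nulfuripub > nulfuripup  (by rhotacism, vowel merger, unconditioned shift)
The regular Paraku reflex would be 'nulfuripup', but the attested form is 'nulduripup'. The correspondence is irregular, so they are not cognates (the Paraku form has a different source).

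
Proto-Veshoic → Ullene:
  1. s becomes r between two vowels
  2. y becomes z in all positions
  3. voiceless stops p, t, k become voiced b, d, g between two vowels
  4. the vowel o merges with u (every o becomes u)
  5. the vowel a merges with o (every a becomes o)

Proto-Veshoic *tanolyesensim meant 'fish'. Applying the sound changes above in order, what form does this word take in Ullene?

Ullene: *tanolyesensim > tanolyerensim > tanolzerensim > tanulzerensim > tonulzerensim  (by rhotacism, unconditioned shift, vowel merger, vowel merger)

tonulzerensim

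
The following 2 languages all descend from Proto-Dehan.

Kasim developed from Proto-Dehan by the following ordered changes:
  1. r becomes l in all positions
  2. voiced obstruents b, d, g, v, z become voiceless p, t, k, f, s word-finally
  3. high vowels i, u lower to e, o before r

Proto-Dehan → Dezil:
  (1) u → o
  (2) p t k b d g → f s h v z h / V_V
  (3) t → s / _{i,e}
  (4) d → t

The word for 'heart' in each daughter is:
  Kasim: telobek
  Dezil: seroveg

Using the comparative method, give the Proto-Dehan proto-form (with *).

*terobeg

Position 3: Kasim has l, Dezil has r. Dezil preserves r here (none of its changes turn any other segment into r), so the proto-segment is *r.
Position 1: Kasim has t, Dezil has s. Taking the neighbouring segments as reconstructed: Kasim t can only go back to *t; Dezil s could go back to *t or *s — the one source consistent with every daughter is *t.
Position 7: Kasim has k, Dezil has g. Dezil preserves g here (none of its changes turn any other segment into g), so the proto-segment is *g.
Continuing position by position gives *terobeg; check it forward:
Kasim: *terobeg > telobeg > telobek  (by unconditioned shift, final devoicing)
Dezil: *terobeg
  terobeg (rule 1 does not apply)
  terobeg → teroveg   [intervocalic lenition]
  teroveg → seroveg   [palatalisation]
  seroveg (rule 4 does not apply)
  giving Dezil seroveg.
*terobeg is the unique common source.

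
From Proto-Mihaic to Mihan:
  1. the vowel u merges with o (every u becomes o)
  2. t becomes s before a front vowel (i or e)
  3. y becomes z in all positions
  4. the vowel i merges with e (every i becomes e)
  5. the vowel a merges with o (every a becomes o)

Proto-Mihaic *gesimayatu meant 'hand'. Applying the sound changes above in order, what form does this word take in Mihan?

gesemozoto

Mihan: *gesimayatu
  gesimayatu → gesimayato   [vowel merger]
  gesimayato (rule 2 does not apply)
  gesimayato → gesimazato   [unconditioned shift]
  gesimazato → gesemazato   [vowel merger]
  gesemazato → gesemozoto   [vowel merger]
  giving Mihan gesemozoto.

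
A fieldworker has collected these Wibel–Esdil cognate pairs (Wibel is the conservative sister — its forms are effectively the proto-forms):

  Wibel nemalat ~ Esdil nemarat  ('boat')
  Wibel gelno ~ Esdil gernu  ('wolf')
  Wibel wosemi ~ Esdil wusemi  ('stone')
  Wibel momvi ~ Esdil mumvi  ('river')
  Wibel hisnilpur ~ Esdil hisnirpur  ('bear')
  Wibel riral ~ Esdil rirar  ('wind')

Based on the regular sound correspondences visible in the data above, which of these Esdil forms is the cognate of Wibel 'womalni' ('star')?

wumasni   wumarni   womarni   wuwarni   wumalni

momvi ~ mumvi — Wibel o corresponds to Esdil u after a consonant, before a nasal.
gelno ~ gernu — Wibel l corresponds to Esdil r after a vowel, before a nasal.
Applying these to Wibel 'womalni':
  womalni → wumalni   (o→u after a consonant, before a nasal)
  wumalni → wumarni   (l→r after a vowel, before a nasal)
So the Esdil cognate is 'wumarni'.

wumarni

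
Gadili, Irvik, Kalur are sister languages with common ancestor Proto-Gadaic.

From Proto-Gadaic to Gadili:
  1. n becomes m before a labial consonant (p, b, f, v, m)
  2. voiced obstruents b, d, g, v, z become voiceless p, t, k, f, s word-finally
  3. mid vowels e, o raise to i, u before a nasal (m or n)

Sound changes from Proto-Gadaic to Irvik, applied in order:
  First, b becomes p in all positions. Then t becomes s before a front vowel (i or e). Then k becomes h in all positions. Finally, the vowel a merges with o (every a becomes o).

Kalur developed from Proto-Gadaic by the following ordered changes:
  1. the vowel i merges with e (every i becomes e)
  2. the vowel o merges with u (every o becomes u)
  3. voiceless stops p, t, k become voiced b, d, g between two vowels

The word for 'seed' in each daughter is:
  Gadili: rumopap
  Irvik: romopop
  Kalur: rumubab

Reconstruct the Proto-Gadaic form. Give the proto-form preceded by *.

Position 5: Gadili has p, Irvik has p, Kalur has b. Taking the neighbouring segments as reconstructed: Gadili p can only go back to *p; Irvik p could go back to *p or *b; Kalur b could go back to *p or *b — the one source consistent with every daughter is *p.
Position 2: Gadili has u, Irvik has o, Kalur has u. Taking the neighbouring segments as reconstructed: Gadili u could go back to *o or *u; Irvik o could go back to *a or *o; Kalur u could go back to *o or *u — the one source consistent with every daughter is *o.
Position 7: Gadili has p, Irvik has p, Kalur has b. Taking the neighbouring segments as reconstructed: Gadili p could go back to *p or *b; Irvik p could go back to *p or *b; Kalur b can only go back to *b — the one source consistent with every daughter is *b.
Continuing position by position gives *romopab; check it forward:
Gadili: *romopab
  romopab (rule 1 does not apply)
  romopab → romopap   [final devoicing]
  romopap → rumopap   [pre-nasal raising]
  giving Gadili rumopap.
Irvik: start from *romopab.
  rule 1 (unconditioned shift): romopab → romopap
  rule 2: no change — romopap
  rule 3: no change — romopap
  rule 4 (vowel merger): romopap → romopop
  ⇒ Irvik romopop
Kalur: *romopab > rumupab > rumubab  (by vowel merger, intervocalic voicing)
No other proto-form is consistent with every reflex, so the reconstruction is *romopab.

*romopab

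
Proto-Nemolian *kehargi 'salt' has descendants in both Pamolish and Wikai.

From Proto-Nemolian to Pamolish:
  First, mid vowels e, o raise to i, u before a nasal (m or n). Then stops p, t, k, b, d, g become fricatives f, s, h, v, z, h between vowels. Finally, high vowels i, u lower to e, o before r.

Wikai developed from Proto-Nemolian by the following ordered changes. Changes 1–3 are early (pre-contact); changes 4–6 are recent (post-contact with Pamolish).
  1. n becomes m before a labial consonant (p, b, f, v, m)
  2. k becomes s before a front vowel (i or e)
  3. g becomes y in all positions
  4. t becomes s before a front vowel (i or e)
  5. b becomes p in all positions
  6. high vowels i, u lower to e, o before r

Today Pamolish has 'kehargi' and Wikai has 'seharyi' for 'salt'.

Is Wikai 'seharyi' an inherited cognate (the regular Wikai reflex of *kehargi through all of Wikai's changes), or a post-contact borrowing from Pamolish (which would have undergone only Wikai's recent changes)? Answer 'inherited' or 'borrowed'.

If inherited, *kehargi would pass through all of Wikai's changes:
Wikai: *kehargi
  kehargi (rule 1 does not apply)
  kehargi → sehargi   [palatalisation]
  sehargi → seharyi   [unconditioned shift]
  seharyi (rule 4 does not apply)
  seharyi (rule 5 does not apply)
  seharyi (rule 6 does not apply)
  giving Wikai seharyi.
If borrowed from Pamolish 'kehargi' after the early changes, it would undergo only the recent ones:
  rule 4 (palatalisation): no change (kehargi)
  rule 5 (unconditioned shift): no change (kehargi)
  rule 6 (pre-rhotic lowering): no change (kehargi)
  ⇒ as a loan: kehargi
Wikai 'seharyi' matches the inherited outcome exactly, so it is an inherited cognate, not a loan.

inherited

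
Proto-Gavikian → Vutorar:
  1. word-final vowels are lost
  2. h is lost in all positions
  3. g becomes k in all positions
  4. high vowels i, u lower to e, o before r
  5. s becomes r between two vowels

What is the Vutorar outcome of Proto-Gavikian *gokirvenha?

kokerven

Vutorar: *gokirvenha > gokirvenh > gokirven > kokirven > kokerven  (by apocope, h-loss, unconditioned shift, pre-rhotic lowering)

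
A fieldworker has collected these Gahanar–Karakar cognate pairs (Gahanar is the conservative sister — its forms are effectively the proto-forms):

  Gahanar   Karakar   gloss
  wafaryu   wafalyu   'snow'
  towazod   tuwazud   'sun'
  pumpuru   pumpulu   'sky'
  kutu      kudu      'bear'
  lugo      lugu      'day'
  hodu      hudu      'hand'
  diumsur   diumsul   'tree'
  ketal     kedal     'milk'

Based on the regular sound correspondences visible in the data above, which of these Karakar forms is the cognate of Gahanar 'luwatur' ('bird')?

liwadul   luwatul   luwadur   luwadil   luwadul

luwadul

kutu ~ kudu — Gahanar t corresponds to Karakar d between vowels (before a back vowel).
diumsur ~ diumsul — Gahanar r corresponds to Karakar l word-finally.
Applying these to Gahanar 'luwatur':
  luwatur → luwadur   (t→d between vowels (before a back vowel))
  luwadur → luwadul   (r→l word-finally)
So the Karakar cognate is 'luwadul'.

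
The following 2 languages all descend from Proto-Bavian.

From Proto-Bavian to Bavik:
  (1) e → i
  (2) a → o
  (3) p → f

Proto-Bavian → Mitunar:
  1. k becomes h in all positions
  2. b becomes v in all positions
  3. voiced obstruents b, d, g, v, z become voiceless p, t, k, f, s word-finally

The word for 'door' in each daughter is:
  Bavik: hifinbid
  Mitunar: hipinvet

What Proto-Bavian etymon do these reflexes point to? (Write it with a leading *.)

Position 6: Bavik has b, Mitunar has v. Bavik preserves b here (none of its changes turn any other segment into b), so the proto-segment is *b.
Position 7: Bavik has i, Mitunar has e. Mitunar preserves e here (none of its changes turn any other segment into e), so the proto-segment is *e.
This points to *hipinbed. Verify forward in each daughter:
Bavik: start from *hipinbed.
  rule 1 (vowel merger): hipinbed → hipinbid
  rule 2: no change — hipinbid
  rule 3 (unconditioned shift): hipinbid → hifinbid
  ⇒ Bavik hifinbid
Mitunar: *hipinbed > hipinved > hipinvet  (by unconditioned shift, final devoicing)
No other proto-form is consistent with every reflex, so the reconstruction is *hipinbed.

*hipinbed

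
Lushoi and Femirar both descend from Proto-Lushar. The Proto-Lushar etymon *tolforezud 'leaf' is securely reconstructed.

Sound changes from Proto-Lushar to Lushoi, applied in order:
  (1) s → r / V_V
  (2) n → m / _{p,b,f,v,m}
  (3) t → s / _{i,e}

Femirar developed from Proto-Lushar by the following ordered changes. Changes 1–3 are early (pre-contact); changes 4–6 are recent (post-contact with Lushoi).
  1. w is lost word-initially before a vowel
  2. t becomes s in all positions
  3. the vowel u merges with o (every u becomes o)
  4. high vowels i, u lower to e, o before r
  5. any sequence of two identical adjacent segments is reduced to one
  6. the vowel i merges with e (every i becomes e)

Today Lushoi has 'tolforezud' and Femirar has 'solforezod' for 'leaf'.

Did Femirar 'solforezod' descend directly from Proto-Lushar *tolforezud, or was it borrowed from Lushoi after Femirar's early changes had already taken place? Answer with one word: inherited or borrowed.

inherited

If inherited, *tolforezud would pass through all of Femirar's changes:
Femirar: *tolforezud > solforezud > solforezod  (by unconditioned shift, vowel merger)
If borrowed from Lushoi 'tolforezud' after the early changes, it would undergo only the recent ones:
  rule 4 (pre-rhotic lowering): no change (tolforezud)
  rule 5 (degemination): no change (tolforezud)
  rule 6 (vowel merger): no change (tolforezud)
  ⇒ as a loan: tolforezud
Femirar 'solforezod' matches the inherited outcome exactly, so it is an inherited cognate, not a loan.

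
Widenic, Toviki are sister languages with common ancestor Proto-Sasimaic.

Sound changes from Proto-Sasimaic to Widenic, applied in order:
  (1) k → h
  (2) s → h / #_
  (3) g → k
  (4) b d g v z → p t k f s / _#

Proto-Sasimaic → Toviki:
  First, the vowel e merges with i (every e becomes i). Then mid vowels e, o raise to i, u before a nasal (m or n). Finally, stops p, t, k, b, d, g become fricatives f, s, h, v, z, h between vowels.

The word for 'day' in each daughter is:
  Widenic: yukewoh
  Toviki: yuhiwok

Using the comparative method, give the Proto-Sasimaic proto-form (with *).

Position 7: Widenic has h, Toviki has k. Toviki preserves k here (none of its changes turn any other segment into k), so the proto-segment is *k.
Position 4: Widenic has e, Toviki has i. Widenic preserves e here (none of its changes turn any other segment into e), so the proto-segment is *e.
This points to *yugewok. Verify forward in each daughter:
Widenic: *yugewok > yugewoh > yukewoh  (by unconditioned shift, unconditioned shift)
Toviki: *yugewok
  yugewok → yugiwok   [vowel merger]
  yugiwok (rule 2 does not apply)
  yugiwok → yuhiwok   [intervocalic lenition]
  giving Toviki yuhiwok.
*yugewok is the unique common source.

*yugewok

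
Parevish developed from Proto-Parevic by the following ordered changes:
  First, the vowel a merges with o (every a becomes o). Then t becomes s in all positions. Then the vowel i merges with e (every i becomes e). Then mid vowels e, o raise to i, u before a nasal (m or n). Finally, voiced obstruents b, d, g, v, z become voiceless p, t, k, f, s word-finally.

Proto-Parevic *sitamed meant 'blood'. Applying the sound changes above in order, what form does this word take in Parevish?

sesumet

Parevish: *sitamed > sitomed > sisomed > sesomed > sesumed > sesumet  (by vowel merger, unconditioned shift, vowel merger, pre-nasal raising, final devoicing)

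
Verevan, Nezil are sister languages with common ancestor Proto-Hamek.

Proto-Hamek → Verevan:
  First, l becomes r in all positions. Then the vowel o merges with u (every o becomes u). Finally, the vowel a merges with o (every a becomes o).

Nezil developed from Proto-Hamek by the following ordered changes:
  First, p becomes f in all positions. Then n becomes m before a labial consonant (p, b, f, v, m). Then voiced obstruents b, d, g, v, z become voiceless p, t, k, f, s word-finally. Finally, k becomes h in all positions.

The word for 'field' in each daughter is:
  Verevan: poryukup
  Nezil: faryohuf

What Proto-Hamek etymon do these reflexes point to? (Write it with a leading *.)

*paryokup

Position 1: Verevan has p, Nezil has f. Verevan preserves p here (none of its changes turn any other segment into p), so the proto-segment is *p.
Position 2: Verevan has o, Nezil has a. Nezil preserves a here (none of its changes turn any other segment into a), so the proto-segment is *a.
Position 5: Verevan has u, Nezil has o. Nezil preserves o here (none of its changes turn any other segment into o), so the proto-segment is *o.
Continuing position by position gives *paryokup; check it forward:
Verevan: *paryokup
  paryokup (rule 1 does not apply)
  paryokup → paryukup   [vowel merger]
  paryukup → poryukup   [vowel merger]
  giving Verevan poryukup.
Nezil: start from *paryokup.
  rule 1 (unconditioned shift): paryokup → faryokuf
  rule 2: no change — faryokuf
  rule 3: no change — faryokuf
  rule 4 (unconditioned shift): faryokuf → faryohuf
  ⇒ Nezil faryohuf
No other proto-form is consistent with every reflex, so the reconstruction is *paryokup.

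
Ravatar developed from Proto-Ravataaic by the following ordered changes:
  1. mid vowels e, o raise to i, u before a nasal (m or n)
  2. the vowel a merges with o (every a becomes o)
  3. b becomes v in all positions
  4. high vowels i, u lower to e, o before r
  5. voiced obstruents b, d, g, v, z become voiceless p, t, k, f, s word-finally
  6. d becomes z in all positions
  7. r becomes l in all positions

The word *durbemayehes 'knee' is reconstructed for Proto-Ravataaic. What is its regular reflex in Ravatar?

zolvimoyehes

Ravatar: *durbemayehes > durbimayehes > durbimoyehes > durvimoyehes > dorvimoyehes > zorvimoyehes > zolvimoyehes  (by pre-nasal raising, vowel merger, unconditioned shift, pre-rhotic lowering, unconditioned shift, unconditioned shift)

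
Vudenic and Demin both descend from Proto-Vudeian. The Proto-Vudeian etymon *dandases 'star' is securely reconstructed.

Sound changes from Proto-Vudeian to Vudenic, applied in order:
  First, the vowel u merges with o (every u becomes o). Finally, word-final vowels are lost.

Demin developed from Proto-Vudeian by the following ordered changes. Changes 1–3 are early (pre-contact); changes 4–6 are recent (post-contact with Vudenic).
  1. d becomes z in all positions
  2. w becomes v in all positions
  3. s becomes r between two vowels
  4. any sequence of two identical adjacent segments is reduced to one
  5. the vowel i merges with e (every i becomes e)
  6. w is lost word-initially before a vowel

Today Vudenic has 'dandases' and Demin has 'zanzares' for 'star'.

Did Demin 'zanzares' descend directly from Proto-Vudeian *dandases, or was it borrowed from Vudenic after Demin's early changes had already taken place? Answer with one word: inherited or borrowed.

inherited

If inherited, *dandases would pass through all of Demin's changes:
Demin: *dandases > zanzases > zanzares  (by unconditioned shift, rhotacism)
If borrowed from Vudenic 'dandases' after the early changes, it would undergo only the recent ones:
  rule 4 (degemination): no change (dandases)
  rule 5 (vowel merger): no change (dandases)
  rule 6 (glide loss): no change (dandases)
  ⇒ as a loan: dandases
Demin 'zanzares' matches the inherited outcome exactly, so it is an inherited cognate, not a loan.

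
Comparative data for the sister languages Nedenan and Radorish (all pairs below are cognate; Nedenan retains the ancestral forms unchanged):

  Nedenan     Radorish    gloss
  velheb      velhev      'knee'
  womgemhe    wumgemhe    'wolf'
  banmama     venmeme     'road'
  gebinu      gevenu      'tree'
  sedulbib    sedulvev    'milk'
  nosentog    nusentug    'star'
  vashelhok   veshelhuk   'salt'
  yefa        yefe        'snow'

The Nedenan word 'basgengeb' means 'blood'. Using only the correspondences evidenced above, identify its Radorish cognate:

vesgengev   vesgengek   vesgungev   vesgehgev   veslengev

vesgengev

banmama ~ venmeme — Nedenan b corresponds to Radorish v word-initially before a back vowel.
vashelhok ~ veshelhuk — Nedenan a corresponds to Radorish e after a consonant, before a consonant other than r, m, n, p, b, f, v.
velheb ~ velhev, sedulbib ~ sedulvev — Nedenan b corresponds to Radorish v word-finally.
Applying these to Nedenan 'basgengeb':
  basgengeb → vasgengeb   (b→v word-initially before a back vowel)
  vasgengeb → vesgengeb   (a→e after a consonant, before a consonant other than r, m, n, p, b, f, v)
  vesgengeb → vesgengev   (b→v word-finally)
So the Radorish cognate is 'vesgengev'.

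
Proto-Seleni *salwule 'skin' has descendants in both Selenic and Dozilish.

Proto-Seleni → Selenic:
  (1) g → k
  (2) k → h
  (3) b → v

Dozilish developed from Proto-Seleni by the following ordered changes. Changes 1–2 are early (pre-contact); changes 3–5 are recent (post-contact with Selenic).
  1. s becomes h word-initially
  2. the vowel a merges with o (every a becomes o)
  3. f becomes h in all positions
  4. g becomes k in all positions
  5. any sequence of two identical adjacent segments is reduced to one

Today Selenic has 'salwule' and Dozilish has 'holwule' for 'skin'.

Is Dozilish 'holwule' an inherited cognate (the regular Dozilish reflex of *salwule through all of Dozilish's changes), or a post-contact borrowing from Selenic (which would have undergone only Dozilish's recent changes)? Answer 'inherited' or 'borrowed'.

inherited

If inherited, *salwule would pass through all of Dozilish's changes:
Dozilish: *salwule > halwule > holwule  (by debuccalisation, vowel merger)
If borrowed from Selenic 'salwule' after the early changes, it would undergo only the recent ones:
  rule 3 (unconditioned shift): no change (salwule)
  rule 4 (unconditioned shift): no change (salwule)
  rule 5 (degemination): no change (salwule)
  ⇒ as a loan: salwule
Dozilish 'holwule' matches the inherited outcome exactly, so it is an inherited cognate, not a loan.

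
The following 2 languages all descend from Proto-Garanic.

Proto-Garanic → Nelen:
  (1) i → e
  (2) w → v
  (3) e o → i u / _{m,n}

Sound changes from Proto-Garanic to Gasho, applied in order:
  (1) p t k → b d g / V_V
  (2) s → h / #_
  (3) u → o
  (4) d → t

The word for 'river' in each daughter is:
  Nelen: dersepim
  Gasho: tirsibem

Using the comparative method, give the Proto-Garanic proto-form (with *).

*dirsipem

Position 2: Nelen has e, Gasho has i. Gasho preserves i here (none of its changes turn any other segment into i), so the proto-segment is *i.
Position 6: Nelen has p, Gasho has b. Nelen preserves p here (none of its changes turn any other segment into p), so the proto-segment is *p.
Continuing position by position gives *dirsipem; check it forward:
Nelen: *dirsipem
  dirsipem → dersepem   [vowel merger]
  dersepem (rule 2 does not apply)
  dersepem → dersepim   [pre-nasal raising]
  giving Nelen dersepim.
Gasho: *dirsipem > dirsibem > tirsibem  (by intervocalic voicing, unconditioned shift)
Only *dirsipem yields all of Nelen dersepim, Gasho tirsibem.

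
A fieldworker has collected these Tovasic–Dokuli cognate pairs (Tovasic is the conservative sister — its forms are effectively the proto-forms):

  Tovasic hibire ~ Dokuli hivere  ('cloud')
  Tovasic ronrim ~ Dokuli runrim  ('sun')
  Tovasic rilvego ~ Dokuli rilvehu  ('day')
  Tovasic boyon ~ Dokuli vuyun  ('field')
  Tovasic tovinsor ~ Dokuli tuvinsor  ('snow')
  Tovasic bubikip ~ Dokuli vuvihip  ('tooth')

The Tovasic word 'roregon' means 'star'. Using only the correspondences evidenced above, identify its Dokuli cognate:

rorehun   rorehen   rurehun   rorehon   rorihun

rilvego ~ rilvehu — Tovasic g corresponds to Dokuli h between vowels (before a back vowel).
ronrim ~ runrim, boyon ~ vuyun — Tovasic o corresponds to Dokuli u after a consonant, before a nasal.
Applying these to Tovasic 'roregon':
  roregon → rorehon   (g→h between vowels (before a back vowel))
  rorehon → rorehun   (o→u after a consonant, before a nasal)
So the Dokuli cognate is 'rorehun'.

rorehun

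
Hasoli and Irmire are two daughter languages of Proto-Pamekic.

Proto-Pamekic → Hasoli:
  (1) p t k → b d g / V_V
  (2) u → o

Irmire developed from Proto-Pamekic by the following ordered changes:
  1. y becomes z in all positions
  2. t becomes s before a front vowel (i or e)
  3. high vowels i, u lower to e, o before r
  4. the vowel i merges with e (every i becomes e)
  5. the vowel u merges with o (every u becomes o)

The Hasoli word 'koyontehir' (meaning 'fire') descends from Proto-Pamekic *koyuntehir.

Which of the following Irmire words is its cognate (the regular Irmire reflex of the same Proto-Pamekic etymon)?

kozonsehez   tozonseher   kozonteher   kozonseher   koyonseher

Irmire: *koyuntehir
  koyuntehir → kozuntehir   [unconditioned shift]
  kozuntehir → kozunsehir   [palatalisation]
  kozunsehir → kozunseher   [pre-rhotic lowering]
  kozunseher (rule 4 does not apply)
  kozunseher → kozonseher   [vowel merger]
  giving Irmire kozonseher.
Among the options, 'kozonseher' alone shows every Irmire change applied in order.

kozonseher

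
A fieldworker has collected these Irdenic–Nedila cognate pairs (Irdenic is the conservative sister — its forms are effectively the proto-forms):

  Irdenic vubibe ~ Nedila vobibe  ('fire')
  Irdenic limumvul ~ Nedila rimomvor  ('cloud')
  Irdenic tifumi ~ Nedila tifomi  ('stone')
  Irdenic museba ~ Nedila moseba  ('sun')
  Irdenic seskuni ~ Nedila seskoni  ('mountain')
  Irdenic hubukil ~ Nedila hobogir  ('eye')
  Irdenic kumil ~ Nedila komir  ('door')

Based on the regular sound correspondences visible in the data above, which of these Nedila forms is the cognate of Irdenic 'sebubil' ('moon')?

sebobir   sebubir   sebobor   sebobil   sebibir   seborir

sebobir

vubibe ~ vobibe, hubukil ~ hobogir — Irdenic u corresponds to Nedila o after a consonant, before a labial obstruent.
limumvul ~ rimomvor, hubukil ~ hobogir — Irdenic l corresponds to Nedila r word-finally.
Applying these to Irdenic 'sebubil':
  sebubil → sebobil   (u→o after a consonant, before a labial obstruent)
  sebobil → sebobir   (l→r word-finally)
So the Nedila cognate is 'sebobir'.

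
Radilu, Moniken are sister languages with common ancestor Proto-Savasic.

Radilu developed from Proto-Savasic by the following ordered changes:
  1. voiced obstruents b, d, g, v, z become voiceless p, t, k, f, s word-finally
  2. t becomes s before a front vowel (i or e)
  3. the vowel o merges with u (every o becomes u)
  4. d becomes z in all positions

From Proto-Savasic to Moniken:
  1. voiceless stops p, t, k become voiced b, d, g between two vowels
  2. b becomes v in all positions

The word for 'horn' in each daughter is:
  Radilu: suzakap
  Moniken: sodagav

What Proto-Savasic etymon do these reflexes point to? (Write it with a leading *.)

Position 5: Radilu has k, Moniken has g. Taking the neighbouring segments as reconstructed: Radilu k can only go back to *k; Moniken g could go back to *k or *g — the one source consistent with every daughter is *k.
Position 2: Radilu has u, Moniken has o. Moniken preserves o here (none of its changes turn any other segment into o), so the proto-segment is *o.
This points to *sodakab. Verify forward in each daughter:
Radilu: *sodakab > sodakap > sudakap > suzakap  (by final devoicing, vowel merger, unconditioned shift)
Moniken: *sodakab > sodagab > sodagav  (by intervocalic voicing, unconditioned shift)
No other proto-form is consistent with every reflex, so the reconstruction is *sodakab.

*sodakab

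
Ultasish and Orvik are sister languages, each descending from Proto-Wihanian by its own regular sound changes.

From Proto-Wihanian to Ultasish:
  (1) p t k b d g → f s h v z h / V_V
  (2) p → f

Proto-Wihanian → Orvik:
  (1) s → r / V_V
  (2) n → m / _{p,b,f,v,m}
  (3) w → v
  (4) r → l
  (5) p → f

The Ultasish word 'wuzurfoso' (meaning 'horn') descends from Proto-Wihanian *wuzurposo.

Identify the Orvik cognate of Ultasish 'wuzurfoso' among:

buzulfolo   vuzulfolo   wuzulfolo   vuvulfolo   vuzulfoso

Orvik: *wuzurposo > wuzurporo > vuzurporo > vuzulpolo > vuzulfolo  (by rhotacism, unconditioned shift, unconditioned shift, unconditioned shift)
Among the options, 'vuzulfolo' alone shows every Orvik change applied in order.

vuzulfolo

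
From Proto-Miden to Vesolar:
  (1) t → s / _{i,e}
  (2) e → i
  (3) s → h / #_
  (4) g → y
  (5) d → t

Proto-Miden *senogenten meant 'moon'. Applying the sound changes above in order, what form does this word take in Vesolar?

Vesolar: *senogenten > senogensen > sinoginsin > hinoginsin > hinoyinsin  (by palatalisation, vowel merger, debuccalisation, unconditioned shift)

hinoyinsin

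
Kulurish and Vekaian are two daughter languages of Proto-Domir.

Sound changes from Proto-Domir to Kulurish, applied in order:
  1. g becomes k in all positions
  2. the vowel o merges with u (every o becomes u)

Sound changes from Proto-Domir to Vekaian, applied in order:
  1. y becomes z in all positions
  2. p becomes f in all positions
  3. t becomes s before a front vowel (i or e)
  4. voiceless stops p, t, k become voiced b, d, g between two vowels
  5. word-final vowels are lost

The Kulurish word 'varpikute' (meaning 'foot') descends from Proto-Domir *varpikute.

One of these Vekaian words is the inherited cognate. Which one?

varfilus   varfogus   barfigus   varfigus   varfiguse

varfigus

Vekaian: start from *varpikute.
  rule 1: no change — varpikute
  rule 2 (unconditioned shift): varpikute → varfikute
  rule 3 (palatalisation): varfikute → varfikuse
  rule 4 (intervocalic voicing): varfikuse → varfiguse
  rule 5 (apocope): varfiguse → varfigus
  ⇒ Vekaian varfigus
The other candidates each miss or misapply at least one Vekaian change.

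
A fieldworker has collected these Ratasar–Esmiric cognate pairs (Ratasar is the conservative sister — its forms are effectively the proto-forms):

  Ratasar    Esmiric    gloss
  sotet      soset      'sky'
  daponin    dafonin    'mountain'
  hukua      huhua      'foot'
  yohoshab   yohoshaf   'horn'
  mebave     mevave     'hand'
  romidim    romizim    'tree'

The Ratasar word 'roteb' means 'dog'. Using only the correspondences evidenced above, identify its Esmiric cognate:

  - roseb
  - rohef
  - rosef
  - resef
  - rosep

rosef

sotet ~ soset — Ratasar t corresponds to Esmiric s between vowels (before a front vowel).
yohoshab ~ yohoshaf — Ratasar b corresponds to Esmiric f word-finally.
Applying these to Ratasar 'roteb':
  roteb → roseb   (t→s between vowels (before a front vowel))
  roseb → rosef   (b→f word-finally)
So the Esmiric cognate is 'rosef'.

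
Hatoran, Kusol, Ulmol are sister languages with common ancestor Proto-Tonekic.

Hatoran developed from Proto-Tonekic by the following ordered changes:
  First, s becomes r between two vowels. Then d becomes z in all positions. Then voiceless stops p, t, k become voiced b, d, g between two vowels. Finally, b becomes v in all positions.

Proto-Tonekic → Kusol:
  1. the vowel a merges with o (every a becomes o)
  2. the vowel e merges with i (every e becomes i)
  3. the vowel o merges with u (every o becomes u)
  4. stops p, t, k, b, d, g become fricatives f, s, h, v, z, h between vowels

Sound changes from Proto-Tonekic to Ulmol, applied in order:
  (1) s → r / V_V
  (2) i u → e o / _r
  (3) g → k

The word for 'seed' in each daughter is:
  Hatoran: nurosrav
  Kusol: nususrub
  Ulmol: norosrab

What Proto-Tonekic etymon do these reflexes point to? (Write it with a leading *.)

Position 7: Hatoran has a, Kusol has u, Ulmol has a. Hatoran preserves a here (none of its changes turn any other segment into a), so the proto-segment is *a.
Position 3: Hatoran has r, Kusol has s, Ulmol has r. Taking the neighbouring segments as reconstructed: Hatoran r could go back to *s or *r; Kusol s could go back to *t or *s; Ulmol r could go back to *s or *r — the one source consistent with every daughter is *s.
Position 4: Hatoran has o, Kusol has u, Ulmol has o. Hatoran preserves o here (none of its changes turn any other segment into o), so the proto-segment is *o.
This points to *nusosrab. Verify forward in each daughter:
Hatoran: start from *nusosrab.
  rule 1 (rhotacism): nusosrab → nurosrab
  rule 2: no change — nurosrab
  rule 3: no change — nurosrab
  rule 4 (unconditioned shift): nurosrab → nurosrav
  ⇒ Hatoran nurosrav
Kusol: start from *nusosrab.
  rule 1 (vowel merger): nusosrab → nusosrob
  rule 2: no change — nusosrob
  rule 3 (vowel merger): nusosrob → nususrub
  rule 4: no change — nususrub
  ⇒ Kusol nususrub
Ulmol: start from *nusosrab.
  rule 1 (rhotacism): nusosrab → nurosrab
  rule 2 (pre-rhotic lowering): nurosrab → norosrab
  rule 3: no change — norosrab
  ⇒ Ulmol norosrab
*nusosrab is the unique common source.

*nusosrab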